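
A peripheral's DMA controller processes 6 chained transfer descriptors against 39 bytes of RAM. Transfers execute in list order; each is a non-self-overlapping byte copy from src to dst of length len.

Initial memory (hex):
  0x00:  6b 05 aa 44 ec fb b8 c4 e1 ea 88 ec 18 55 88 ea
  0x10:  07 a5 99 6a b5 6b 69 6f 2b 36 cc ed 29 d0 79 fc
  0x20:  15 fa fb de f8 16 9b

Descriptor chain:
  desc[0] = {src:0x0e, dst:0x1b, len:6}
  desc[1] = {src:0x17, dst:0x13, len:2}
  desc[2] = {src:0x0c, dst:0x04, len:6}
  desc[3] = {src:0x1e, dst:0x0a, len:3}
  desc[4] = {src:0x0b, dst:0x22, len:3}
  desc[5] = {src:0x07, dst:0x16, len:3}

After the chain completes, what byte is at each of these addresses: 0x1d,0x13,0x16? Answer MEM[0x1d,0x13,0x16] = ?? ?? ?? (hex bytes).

  after D0: wrote 6B at 0x1b = 88ea07a5996a
  after D1: wrote 2B at 0x13 = 6f2b
  after D2: wrote 6B at 0x04 = 185588ea07a5
  after D3: wrote 3B at 0x0a = a5996a
  after D4: wrote 3B at 0x22 = 996a55
  after D5: wrote 3B at 0x16 = ea07a5
query mem[0x1d]=0x07, mem[0x13]=0x6f, mem[0x16]=0xea

MEM[0x1d,0x13,0x16] = 07 6f ea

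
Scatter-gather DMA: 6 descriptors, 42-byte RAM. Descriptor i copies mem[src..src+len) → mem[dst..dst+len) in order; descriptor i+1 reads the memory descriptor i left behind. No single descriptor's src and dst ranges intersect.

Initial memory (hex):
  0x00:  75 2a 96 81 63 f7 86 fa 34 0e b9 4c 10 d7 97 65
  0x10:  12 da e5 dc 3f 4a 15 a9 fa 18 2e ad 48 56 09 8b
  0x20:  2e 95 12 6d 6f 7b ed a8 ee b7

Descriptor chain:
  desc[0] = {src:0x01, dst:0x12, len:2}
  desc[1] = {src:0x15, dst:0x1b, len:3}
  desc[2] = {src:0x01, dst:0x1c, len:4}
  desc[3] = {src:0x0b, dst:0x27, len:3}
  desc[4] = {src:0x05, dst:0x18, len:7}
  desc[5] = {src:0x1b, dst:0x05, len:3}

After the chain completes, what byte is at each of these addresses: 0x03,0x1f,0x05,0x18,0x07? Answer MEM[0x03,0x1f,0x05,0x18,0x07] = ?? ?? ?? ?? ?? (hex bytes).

#0 dst[0x12+2] := {0x2a,0x96}
#1 dst[0x1b+3] := {0x4a,0x15,0xa9}
#2 dst[0x1c+4] := {0x2a,0x96,0x81,0x63}
#3 dst[0x27+3] := {0x4c,0x10,0xd7}
#4 dst[0x18+7] := {0xf7,0x86,0xfa,0x34,0x0e,0xb9,0x4c}
#5 dst[0x05+3] := {0x34,0x0e,0xb9}
query mem[0x03]=0x81, mem[0x1f]=0x63, mem[0x05]=0x34, mem[0x18]=0xf7, mem[0x07]=0xb9

MEM[0x03,0x1f,0x05,0x18,0x07] = 81 63 34 f7 b9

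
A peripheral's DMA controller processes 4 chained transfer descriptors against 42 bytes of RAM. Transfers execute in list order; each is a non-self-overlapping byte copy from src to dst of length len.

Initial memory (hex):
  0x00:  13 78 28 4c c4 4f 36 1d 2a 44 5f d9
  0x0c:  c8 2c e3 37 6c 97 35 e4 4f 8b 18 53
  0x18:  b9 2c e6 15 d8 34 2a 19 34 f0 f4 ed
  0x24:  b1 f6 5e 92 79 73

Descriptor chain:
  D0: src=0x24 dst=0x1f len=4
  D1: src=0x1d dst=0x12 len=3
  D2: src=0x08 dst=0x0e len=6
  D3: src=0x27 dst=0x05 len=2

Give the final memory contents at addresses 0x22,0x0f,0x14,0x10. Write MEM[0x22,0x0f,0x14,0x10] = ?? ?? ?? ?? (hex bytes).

  after D0: wrote 4B at 0x1f = b1f65e92
  after D1: wrote 3B at 0x12 = 342ab1
  after D2: wrote 6B at 0x0e = 2a445fd9c82c
  after D3: wrote 2B at 0x05 = 9279
query mem[0x22]=0x92, mem[0x0f]=0x44, mem[0x14]=0xb1, mem[0x10]=0x5f

MEM[0x22,0x0f,0x14,0x10] = 92 44 b1 5f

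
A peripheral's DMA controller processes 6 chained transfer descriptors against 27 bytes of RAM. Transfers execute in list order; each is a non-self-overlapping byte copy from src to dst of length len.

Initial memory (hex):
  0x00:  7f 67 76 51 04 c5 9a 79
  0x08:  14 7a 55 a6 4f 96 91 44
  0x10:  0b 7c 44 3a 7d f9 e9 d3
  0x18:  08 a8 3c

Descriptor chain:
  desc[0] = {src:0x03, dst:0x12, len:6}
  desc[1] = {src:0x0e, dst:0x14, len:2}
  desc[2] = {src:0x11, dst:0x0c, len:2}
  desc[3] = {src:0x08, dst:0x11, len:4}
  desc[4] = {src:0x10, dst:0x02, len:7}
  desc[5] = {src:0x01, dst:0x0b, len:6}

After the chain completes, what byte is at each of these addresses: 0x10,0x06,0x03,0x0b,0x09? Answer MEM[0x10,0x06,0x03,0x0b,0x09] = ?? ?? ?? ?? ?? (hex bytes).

MEM[0x10,0x06,0x03,0x0b,0x09] = a6 a6 14 67 7a

D0: mem[0x12..0x17] <- [51 04 c5 9a 79 14]
D1: mem[0x14..0x15] <- [91 44]
D2: mem[0x0c..0x0d] <- [7c 51]
D3: mem[0x11..0x14] <- [14 7a 55 a6]
D4: mem[0x02..0x08] <- [0b 14 7a 55 a6 44 79]
D5: mem[0x0b..0x10] <- [67 0b 14 7a 55 a6]
query mem[0x10]=0xa6, mem[0x06]=0xa6, mem[0x03]=0x14, mem[0x0b]=0x67, mem[0x09]=0x7a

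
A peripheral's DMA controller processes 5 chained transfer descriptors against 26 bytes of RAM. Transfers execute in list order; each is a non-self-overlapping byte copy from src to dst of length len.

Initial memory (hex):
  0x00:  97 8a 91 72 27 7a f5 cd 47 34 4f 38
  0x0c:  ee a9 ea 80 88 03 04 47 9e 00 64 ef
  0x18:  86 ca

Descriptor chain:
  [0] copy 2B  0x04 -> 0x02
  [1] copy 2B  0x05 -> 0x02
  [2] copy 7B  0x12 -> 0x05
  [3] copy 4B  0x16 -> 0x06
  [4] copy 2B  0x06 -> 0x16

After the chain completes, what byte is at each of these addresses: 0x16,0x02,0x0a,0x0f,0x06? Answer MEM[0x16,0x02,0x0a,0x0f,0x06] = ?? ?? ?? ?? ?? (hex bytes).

MEM[0x16,0x02,0x0a,0x0f,0x06] = 64 7a ef 80 64

[0] 0x04->0x02 len=2 : 27 7a
[1] 0x05->0x02 len=2 : 7a f5
[2] 0x12->0x05 len=7 : 04 47 9e 00 64 ef 86
[3] 0x16->0x06 len=4 : 64 ef 86 ca
[4] 0x06->0x16 len=2 : 64 ef
query mem[0x16]=0x64, mem[0x02]=0x7a, mem[0x0a]=0xef, mem[0x0f]=0x80, mem[0x06]=0x64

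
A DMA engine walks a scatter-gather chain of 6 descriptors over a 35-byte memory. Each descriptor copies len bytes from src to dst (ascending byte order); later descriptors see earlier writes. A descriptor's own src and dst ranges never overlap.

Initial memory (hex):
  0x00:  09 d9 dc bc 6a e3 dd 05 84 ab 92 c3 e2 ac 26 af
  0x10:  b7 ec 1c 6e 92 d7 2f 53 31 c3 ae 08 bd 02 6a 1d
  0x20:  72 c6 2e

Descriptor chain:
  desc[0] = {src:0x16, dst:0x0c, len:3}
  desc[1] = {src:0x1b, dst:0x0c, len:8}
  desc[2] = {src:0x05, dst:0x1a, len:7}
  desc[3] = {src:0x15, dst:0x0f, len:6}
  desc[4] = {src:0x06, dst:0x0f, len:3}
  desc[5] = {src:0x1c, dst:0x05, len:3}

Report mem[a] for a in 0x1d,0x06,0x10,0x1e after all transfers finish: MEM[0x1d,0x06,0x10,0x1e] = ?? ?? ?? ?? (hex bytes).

MEM[0x1d,0x06,0x10,0x1e] = 84 84 05 ab

D0: mem[0x0c..0x0e] <- [2f 53 31]
D1: mem[0x0c..0x13] <- [08 bd 02 6a 1d 72 c6 2e]
D2: mem[0x1a..0x20] <- [e3 dd 05 84 ab 92 c3]
D3: mem[0x0f..0x14] <- [d7 2f 53 31 c3 e3]
D4: mem[0x0f..0x11] <- [dd 05 84]
D5: mem[0x05..0x07] <- [05 84 ab]
query mem[0x1d]=0x84, mem[0x06]=0x84, mem[0x10]=0x05, mem[0x1e]=0xab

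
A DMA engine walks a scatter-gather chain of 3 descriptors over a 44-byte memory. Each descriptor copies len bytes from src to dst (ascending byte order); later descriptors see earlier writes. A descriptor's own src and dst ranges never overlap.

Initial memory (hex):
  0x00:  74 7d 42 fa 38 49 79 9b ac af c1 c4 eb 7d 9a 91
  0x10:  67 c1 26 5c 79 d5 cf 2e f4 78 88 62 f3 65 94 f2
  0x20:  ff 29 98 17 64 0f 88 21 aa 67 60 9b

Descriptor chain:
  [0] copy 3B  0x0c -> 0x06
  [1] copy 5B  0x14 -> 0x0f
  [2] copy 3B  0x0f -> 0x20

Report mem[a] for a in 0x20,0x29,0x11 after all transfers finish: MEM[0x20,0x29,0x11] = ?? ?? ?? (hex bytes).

D0: mem[0x06..0x08] <- [eb 7d 9a]
D1: mem[0x0f..0x13] <- [79 d5 cf 2e f4]
D2: mem[0x20..0x22] <- [79 d5 cf]
query mem[0x20]=0x79, mem[0x29]=0x67, mem[0x11]=0xcf

MEM[0x20,0x29,0x11] = 79 67 cf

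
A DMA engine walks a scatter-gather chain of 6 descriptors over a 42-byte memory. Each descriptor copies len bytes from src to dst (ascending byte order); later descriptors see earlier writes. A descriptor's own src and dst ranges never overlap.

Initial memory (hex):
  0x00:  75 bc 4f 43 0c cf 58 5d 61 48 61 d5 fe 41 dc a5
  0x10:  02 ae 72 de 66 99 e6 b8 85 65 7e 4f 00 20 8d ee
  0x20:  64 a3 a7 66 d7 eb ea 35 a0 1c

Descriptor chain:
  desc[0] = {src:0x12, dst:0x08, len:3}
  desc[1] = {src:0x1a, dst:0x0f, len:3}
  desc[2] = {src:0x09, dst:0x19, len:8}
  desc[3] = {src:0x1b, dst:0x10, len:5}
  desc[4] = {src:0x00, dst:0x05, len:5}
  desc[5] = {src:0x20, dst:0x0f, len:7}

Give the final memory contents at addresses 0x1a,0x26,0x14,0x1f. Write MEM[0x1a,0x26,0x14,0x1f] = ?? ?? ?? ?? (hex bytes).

MEM[0x1a,0x26,0x14,0x1f] = 66 ea eb 7e

#0 dst[0x08+3] := {0x72,0xde,0x66}
#1 dst[0x0f+3] := {0x7e,0x4f,0x00}
#2 dst[0x19+8] := {0xde,0x66,0xd5,0xfe,0x41,0xdc,0x7e,0x4f}
#3 dst[0x10+5] := {0xd5,0xfe,0x41,0xdc,0x7e}
#4 dst[0x05+5] := {0x75,0xbc,0x4f,0x43,0x0c}
#5 dst[0x0f+7] := {0x4f,0xa3,0xa7,0x66,0xd7,0xeb,0xea}
query mem[0x1a]=0x66, mem[0x26]=0xea, mem[0x14]=0xeb, mem[0x1f]=0x7e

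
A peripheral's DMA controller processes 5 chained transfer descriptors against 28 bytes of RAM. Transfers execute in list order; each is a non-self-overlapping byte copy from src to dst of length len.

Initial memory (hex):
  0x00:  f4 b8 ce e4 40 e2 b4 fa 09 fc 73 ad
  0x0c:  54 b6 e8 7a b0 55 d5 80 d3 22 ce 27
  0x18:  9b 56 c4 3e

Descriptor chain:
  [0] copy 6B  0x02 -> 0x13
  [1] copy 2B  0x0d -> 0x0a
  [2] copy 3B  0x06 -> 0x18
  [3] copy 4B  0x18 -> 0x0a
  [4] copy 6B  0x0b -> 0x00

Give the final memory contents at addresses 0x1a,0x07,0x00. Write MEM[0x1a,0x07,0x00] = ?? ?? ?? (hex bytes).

MEM[0x1a,0x07,0x00] = 09 fa fa

  after D0: wrote 6B at 0x13 = cee440e2b4fa
  after D1: wrote 2B at 0x0a = b6e8
  after D2: wrote 3B at 0x18 = b4fa09
  after D3: wrote 4B at 0x0a = b4fa093e
  after D4: wrote 6B at 0x00 = fa093ee87ab0
query mem[0x1a]=0x09, mem[0x07]=0xfa, mem[0x00]=0xfa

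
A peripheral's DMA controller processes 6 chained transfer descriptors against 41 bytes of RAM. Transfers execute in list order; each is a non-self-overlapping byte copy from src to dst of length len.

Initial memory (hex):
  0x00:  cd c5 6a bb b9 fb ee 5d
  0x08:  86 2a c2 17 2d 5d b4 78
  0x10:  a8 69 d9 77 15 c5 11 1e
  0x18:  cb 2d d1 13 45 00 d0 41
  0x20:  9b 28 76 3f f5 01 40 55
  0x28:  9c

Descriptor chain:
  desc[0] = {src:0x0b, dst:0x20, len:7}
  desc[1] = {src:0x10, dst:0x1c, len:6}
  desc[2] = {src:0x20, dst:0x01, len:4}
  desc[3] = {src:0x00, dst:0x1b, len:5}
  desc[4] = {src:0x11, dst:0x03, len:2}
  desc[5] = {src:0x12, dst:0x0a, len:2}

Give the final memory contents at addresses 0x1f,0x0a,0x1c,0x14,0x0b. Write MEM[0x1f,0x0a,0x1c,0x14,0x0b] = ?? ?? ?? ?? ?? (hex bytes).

#0 dst[0x20+7] := {0x17,0x2d,0x5d,0xb4,0x78,0xa8,0x69}
#1 dst[0x1c+6] := {0xa8,0x69,0xd9,0x77,0x15,0xc5}
#2 dst[0x01+4] := {0x15,0xc5,0x5d,0xb4}
#3 dst[0x1b+5] := {0xcd,0x15,0xc5,0x5d,0xb4}
#4 dst[0x03+2] := {0x69,0xd9}
#5 dst[0x0a+2] := {0xd9,0x77}
query mem[0x1f]=0xb4, mem[0x0a]=0xd9, mem[0x1c]=0x15, mem[0x14]=0x15, mem[0x0b]=0x77

MEM[0x1f,0x0a,0x1c,0x14,0x0b] = b4 d9 15 15 77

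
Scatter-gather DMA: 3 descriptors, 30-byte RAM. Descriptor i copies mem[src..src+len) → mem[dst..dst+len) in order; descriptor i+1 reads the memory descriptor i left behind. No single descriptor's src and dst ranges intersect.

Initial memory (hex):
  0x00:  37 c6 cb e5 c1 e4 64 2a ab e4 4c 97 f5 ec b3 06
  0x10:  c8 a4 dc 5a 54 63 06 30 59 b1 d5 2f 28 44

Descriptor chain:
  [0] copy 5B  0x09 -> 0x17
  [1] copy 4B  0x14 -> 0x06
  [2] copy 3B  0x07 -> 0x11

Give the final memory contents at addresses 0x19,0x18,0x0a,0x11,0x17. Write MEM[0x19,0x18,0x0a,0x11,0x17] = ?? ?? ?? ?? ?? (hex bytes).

MEM[0x19,0x18,0x0a,0x11,0x17] = 97 4c 4c 63 e4

  after D0: wrote 5B at 0x17 = e44c97f5ec
  after D1: wrote 4B at 0x06 = 546306e4
  after D2: wrote 3B at 0x11 = 6306e4
query mem[0x19]=0x97, mem[0x18]=0x4c, mem[0x0a]=0x4c, mem[0x11]=0x63, mem[0x17]=0xe4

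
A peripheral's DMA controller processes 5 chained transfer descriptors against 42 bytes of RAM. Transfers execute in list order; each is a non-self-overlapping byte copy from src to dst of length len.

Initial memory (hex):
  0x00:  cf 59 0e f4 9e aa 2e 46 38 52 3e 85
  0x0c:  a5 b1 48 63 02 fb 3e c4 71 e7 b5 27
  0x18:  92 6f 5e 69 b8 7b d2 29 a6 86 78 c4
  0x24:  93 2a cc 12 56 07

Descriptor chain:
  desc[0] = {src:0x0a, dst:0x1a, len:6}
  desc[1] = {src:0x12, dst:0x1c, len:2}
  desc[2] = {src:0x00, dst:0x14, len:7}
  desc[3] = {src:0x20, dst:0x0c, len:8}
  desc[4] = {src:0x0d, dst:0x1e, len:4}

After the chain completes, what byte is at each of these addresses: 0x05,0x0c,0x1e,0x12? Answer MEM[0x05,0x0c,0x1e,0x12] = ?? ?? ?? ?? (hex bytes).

MEM[0x05,0x0c,0x1e,0x12] = aa a6 86 cc

  after D0: wrote 6B at 0x1a = 3e85a5b14863
  after D1: wrote 2B at 0x1c = 3ec4
  after D2: wrote 7B at 0x14 = cf590ef49eaa2e
  after D3: wrote 8B at 0x0c = a68678c4932acc12
  after D4: wrote 4B at 0x1e = 8678c493
query mem[0x05]=0xaa, mem[0x0c]=0xa6, mem[0x1e]=0x86, mem[0x12]=0xcc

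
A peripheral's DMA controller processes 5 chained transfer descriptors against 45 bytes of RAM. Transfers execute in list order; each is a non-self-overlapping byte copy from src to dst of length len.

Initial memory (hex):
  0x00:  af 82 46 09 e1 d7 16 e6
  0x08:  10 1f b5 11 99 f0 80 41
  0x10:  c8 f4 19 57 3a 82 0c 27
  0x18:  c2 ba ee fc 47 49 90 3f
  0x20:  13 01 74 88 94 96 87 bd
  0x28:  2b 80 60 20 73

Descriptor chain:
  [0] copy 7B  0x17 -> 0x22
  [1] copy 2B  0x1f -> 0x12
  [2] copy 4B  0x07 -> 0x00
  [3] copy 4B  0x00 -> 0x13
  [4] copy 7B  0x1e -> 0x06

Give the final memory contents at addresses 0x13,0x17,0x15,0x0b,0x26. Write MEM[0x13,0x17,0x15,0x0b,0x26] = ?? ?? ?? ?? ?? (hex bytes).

[0] 0x17->0x22 len=7 : 27 c2 ba ee fc 47 49
[1] 0x1f->0x12 len=2 : 3f 13
[2] 0x07->0x00 len=4 : e6 10 1f b5
[3] 0x00->0x13 len=4 : e6 10 1f b5
[4] 0x1e->0x06 len=7 : 90 3f 13 01 27 c2 ba
query mem[0x13]=0xe6, mem[0x17]=0x27, mem[0x15]=0x1f, mem[0x0b]=0xc2, mem[0x26]=0xfc

MEM[0x13,0x17,0x15,0x0b,0x26] = e6 27 1f c2 fc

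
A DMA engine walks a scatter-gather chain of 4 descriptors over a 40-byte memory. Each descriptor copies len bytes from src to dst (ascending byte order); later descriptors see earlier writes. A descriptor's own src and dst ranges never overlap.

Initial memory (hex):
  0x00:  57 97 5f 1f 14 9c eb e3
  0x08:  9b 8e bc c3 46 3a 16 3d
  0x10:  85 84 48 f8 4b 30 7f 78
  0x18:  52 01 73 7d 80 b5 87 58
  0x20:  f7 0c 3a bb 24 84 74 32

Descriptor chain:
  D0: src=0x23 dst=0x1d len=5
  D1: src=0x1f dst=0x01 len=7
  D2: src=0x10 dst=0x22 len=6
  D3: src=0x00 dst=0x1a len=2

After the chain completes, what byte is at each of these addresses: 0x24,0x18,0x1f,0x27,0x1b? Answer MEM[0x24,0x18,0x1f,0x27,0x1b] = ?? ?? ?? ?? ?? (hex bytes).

#0 dst[0x1d+5] := {0xbb,0x24,0x84,0x74,0x32}
#1 dst[0x01+7] := {0x84,0x74,0x32,0x3a,0xbb,0x24,0x84}
#2 dst[0x22+6] := {0x85,0x84,0x48,0xf8,0x4b,0x30}
#3 dst[0x1a+2] := {0x57,0x84}
query mem[0x24]=0x48, mem[0x18]=0x52, mem[0x1f]=0x84, mem[0x27]=0x30, mem[0x1b]=0x84

MEM[0x24,0x18,0x1f,0x27,0x1b] = 48 52 84 30 84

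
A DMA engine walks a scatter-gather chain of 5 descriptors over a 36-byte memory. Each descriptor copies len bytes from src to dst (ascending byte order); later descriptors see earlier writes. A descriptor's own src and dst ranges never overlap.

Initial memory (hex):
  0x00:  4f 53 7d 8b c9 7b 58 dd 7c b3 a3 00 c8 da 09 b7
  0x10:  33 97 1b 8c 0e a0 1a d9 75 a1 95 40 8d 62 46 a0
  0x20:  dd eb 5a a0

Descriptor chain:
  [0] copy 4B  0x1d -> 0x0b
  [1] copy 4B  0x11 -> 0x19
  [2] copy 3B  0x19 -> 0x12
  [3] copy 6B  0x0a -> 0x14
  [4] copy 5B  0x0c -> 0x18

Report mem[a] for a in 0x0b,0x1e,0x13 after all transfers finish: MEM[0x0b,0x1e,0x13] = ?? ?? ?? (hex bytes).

  after D0: wrote 4B at 0x0b = 6246a0dd
  after D1: wrote 4B at 0x19 = 971b8c0e
  after D2: wrote 3B at 0x12 = 971b8c
  after D3: wrote 6B at 0x14 = a36246a0ddb7
  after D4: wrote 5B at 0x18 = 46a0ddb733
query mem[0x0b]=0x62, mem[0x1e]=0x46, mem[0x13]=0x1b

MEM[0x0b,0x1e,0x13] = 62 46 1b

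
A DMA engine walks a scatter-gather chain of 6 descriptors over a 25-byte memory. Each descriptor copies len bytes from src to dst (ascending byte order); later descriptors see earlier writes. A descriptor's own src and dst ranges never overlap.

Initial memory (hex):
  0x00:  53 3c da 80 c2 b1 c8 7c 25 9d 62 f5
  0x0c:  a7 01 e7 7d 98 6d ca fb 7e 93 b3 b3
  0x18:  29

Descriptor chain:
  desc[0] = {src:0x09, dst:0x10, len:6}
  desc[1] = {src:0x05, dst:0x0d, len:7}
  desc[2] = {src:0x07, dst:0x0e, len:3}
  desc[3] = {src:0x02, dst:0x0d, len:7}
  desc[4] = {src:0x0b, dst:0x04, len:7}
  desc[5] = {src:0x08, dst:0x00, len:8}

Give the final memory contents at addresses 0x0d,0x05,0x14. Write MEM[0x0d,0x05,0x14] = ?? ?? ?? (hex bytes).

MEM[0x0d,0x05,0x14] = da da 01

[0] 0x09->0x10 len=6 : 9d 62 f5 a7 01 e7
[1] 0x05->0x0d len=7 : b1 c8 7c 25 9d 62 f5
[2] 0x07->0x0e len=3 : 7c 25 9d
[3] 0x02->0x0d len=7 : da 80 c2 b1 c8 7c 25
[4] 0x0b->0x04 len=7 : f5 a7 da 80 c2 b1 c8
[5] 0x08->0x00 len=8 : c2 b1 c8 f5 a7 da 80 c2
query mem[0x0d]=0xda, mem[0x05]=0xda, mem[0x14]=0x01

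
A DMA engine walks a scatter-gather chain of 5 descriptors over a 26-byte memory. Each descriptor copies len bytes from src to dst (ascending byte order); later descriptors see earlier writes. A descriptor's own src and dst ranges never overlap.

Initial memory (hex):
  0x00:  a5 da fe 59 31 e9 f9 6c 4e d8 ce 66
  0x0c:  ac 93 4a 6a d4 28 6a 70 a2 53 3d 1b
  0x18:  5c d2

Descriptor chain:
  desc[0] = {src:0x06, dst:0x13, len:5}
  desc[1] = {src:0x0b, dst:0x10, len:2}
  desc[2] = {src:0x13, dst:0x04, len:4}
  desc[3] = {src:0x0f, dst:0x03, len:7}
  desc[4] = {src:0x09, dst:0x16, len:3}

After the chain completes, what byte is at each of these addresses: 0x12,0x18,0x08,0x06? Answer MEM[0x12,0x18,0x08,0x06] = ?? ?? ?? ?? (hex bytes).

MEM[0x12,0x18,0x08,0x06] = 6a 66 6c 6a

  after D0: wrote 5B at 0x13 = f96c4ed8ce
  after D1: wrote 2B at 0x10 = 66ac
  after D2: wrote 4B at 0x04 = f96c4ed8
  after D3: wrote 7B at 0x03 = 6a66ac6af96c4e
  after D4: wrote 3B at 0x16 = 4ece66
query mem[0x12]=0x6a, mem[0x18]=0x66, mem[0x08]=0x6c, mem[0x06]=0x6a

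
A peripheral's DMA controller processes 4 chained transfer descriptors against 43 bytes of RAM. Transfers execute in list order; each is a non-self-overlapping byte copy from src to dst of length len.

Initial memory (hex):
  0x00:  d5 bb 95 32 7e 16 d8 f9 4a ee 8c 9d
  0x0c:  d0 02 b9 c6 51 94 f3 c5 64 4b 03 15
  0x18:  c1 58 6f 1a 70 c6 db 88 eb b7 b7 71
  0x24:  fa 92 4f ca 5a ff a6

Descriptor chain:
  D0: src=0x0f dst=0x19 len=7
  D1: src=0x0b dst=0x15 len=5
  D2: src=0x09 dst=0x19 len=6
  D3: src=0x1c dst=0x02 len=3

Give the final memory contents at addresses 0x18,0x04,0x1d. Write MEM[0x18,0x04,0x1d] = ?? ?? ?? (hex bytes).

[0] 0x0f->0x19 len=7 : c6 51 94 f3 c5 64 4b
[1] 0x0b->0x15 len=5 : 9d d0 02 b9 c6
[2] 0x09->0x19 len=6 : ee 8c 9d d0 02 b9
[3] 0x1c->0x02 len=3 : d0 02 b9
query mem[0x18]=0xb9, mem[0x04]=0xb9, mem[0x1d]=0x02

MEM[0x18,0x04,0x1d] = b9 b9 02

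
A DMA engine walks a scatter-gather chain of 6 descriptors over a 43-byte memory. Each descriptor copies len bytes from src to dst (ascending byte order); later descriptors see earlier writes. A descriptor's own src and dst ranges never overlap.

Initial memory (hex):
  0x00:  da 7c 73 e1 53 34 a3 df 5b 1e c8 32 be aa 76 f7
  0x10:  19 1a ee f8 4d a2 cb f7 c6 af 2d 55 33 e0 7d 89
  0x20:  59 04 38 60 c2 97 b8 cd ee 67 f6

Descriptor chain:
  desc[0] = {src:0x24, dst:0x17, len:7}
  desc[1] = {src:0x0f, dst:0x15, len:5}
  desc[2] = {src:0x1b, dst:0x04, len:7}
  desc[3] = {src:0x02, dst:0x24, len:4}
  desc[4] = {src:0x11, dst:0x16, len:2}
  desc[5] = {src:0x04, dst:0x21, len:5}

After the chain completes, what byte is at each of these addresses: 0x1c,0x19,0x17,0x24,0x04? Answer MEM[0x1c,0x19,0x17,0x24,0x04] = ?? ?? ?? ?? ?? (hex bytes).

[0] 0x24->0x17 len=7 : c2 97 b8 cd ee 67 f6
[1] 0x0f->0x15 len=5 : f7 19 1a ee f8
[2] 0x1b->0x04 len=7 : ee 67 f6 7d 89 59 04
[3] 0x02->0x24 len=4 : 73 e1 ee 67
[4] 0x11->0x16 len=2 : 1a ee
[5] 0x04->0x21 len=5 : ee 67 f6 7d 89
query mem[0x1c]=0x67, mem[0x19]=0xf8, mem[0x17]=0xee, mem[0x24]=0x7d, mem[0x04]=0xee

MEM[0x1c,0x19,0x17,0x24,0x04] = 67 f8 ee 7d ee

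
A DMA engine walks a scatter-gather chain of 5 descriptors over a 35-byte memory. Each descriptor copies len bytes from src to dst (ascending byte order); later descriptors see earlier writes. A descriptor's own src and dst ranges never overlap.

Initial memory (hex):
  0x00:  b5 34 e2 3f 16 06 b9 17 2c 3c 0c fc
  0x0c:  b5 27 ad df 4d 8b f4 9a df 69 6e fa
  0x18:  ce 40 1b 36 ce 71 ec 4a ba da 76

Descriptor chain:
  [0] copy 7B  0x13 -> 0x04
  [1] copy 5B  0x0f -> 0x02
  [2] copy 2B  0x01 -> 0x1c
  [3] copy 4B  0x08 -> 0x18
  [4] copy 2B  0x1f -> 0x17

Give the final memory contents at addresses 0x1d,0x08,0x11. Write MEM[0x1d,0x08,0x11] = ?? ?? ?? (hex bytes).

MEM[0x1d,0x08,0x11] = df fa 8b

#0 dst[0x04+7] := {0x9a,0xdf,0x69,0x6e,0xfa,0xce,0x40}
#1 dst[0x02+5] := {0xdf,0x4d,0x8b,0xf4,0x9a}
#2 dst[0x1c+2] := {0x34,0xdf}
#3 dst[0x18+4] := {0xfa,0xce,0x40,0xfc}
#4 dst[0x17+2] := {0x4a,0xba}
query mem[0x1d]=0xdf, mem[0x08]=0xfa, mem[0x11]=0x8b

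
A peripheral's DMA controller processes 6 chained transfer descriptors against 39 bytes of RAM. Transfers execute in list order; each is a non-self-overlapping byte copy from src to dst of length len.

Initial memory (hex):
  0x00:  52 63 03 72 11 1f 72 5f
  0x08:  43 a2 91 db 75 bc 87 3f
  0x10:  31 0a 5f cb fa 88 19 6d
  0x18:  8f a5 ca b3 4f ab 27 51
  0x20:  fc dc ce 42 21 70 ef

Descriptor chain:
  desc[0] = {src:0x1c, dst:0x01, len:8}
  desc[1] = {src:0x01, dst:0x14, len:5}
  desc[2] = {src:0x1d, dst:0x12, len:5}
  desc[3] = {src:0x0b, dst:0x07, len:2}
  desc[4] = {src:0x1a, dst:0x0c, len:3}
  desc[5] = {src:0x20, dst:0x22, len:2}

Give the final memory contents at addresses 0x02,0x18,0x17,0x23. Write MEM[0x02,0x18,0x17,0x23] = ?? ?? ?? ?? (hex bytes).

D0: mem[0x01..0x08] <- [4f ab 27 51 fc dc ce 42]
D1: mem[0x14..0x18] <- [4f ab 27 51 fc]
D2: mem[0x12..0x16] <- [ab 27 51 fc dc]
D3: mem[0x07..0x08] <- [db 75]
D4: mem[0x0c..0x0e] <- [ca b3 4f]
D5: mem[0x22..0x23] <- [fc dc]
query mem[0x02]=0xab, mem[0x18]=0xfc, mem[0x17]=0x51, mem[0x23]=0xdc

MEM[0x02,0x18,0x17,0x23] = ab fc 51 dc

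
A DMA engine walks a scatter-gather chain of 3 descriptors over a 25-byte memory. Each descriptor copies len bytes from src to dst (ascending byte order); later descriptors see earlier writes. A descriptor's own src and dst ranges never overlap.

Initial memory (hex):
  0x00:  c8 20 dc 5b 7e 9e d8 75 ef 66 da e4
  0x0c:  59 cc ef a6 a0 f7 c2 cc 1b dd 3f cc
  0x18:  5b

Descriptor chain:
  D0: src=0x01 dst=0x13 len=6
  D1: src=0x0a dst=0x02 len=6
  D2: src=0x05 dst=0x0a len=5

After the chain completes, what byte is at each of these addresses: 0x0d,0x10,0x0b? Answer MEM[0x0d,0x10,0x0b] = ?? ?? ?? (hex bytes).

  after D0: wrote 6B at 0x13 = 20dc5b7e9ed8
  after D1: wrote 6B at 0x02 = dae459ccefa6
  after D2: wrote 5B at 0x0a = ccefa6ef66
query mem[0x0d]=0xef, mem[0x10]=0xa0, mem[0x0b]=0xef

MEM[0x0d,0x10,0x0b] = ef a0 ef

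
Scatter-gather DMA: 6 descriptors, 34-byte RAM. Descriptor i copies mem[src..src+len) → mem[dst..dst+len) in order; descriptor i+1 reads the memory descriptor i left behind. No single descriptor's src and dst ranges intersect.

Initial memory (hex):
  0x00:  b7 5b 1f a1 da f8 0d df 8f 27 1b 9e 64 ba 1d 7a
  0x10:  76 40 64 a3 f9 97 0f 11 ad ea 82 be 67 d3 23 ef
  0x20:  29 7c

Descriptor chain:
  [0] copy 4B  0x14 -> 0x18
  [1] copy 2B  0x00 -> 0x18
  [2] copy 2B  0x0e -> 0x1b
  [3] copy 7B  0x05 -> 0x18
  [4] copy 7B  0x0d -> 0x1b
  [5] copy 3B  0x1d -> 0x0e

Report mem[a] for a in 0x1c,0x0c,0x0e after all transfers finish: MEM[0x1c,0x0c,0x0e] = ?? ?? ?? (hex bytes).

MEM[0x1c,0x0c,0x0e] = 1d 64 7a

[0] 0x14->0x18 len=4 : f9 97 0f 11
[1] 0x00->0x18 len=2 : b7 5b
[2] 0x0e->0x1b len=2 : 1d 7a
[3] 0x05->0x18 len=7 : f8 0d df 8f 27 1b 9e
[4] 0x0d->0x1b len=7 : ba 1d 7a 76 40 64 a3
[5] 0x1d->0x0e len=3 : 7a 76 40
query mem[0x1c]=0x1d, mem[0x0c]=0x64, mem[0x0e]=0x7a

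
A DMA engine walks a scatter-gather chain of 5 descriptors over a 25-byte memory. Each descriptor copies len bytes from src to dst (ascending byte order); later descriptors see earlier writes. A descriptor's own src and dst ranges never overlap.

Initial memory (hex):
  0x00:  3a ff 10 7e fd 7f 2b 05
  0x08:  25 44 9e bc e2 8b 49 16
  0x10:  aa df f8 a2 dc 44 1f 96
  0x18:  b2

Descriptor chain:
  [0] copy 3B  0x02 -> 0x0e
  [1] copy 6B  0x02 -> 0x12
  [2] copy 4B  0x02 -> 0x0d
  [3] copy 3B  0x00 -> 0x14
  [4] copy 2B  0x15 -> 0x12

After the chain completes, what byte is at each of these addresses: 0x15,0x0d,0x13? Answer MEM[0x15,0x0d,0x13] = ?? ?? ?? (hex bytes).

#0 dst[0x0e+3] := {0x10,0x7e,0xfd}
#1 dst[0x12+6] := {0x10,0x7e,0xfd,0x7f,0x2b,0x05}
#2 dst[0x0d+4] := {0x10,0x7e,0xfd,0x7f}
#3 dst[0x14+3] := {0x3a,0xff,0x10}
#4 dst[0x12+2] := {0xff,0x10}
query mem[0x15]=0xff, mem[0x0d]=0x10, mem[0x13]=0x10

MEM[0x15,0x0d,0x13] = ff 10 10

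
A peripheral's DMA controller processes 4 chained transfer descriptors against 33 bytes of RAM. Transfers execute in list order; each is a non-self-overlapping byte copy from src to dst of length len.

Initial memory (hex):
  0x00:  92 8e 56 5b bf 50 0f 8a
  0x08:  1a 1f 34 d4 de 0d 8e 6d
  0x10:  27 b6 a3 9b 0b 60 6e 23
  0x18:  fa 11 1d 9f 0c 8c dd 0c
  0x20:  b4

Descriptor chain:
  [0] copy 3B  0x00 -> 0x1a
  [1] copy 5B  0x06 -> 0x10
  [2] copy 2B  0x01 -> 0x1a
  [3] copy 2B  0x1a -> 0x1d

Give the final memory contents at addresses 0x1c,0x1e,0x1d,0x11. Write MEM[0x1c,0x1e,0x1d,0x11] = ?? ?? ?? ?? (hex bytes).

MEM[0x1c,0x1e,0x1d,0x11] = 56 56 8e 8a

D0: mem[0x1a..0x1c] <- [92 8e 56]
D1: mem[0x10..0x14] <- [0f 8a 1a 1f 34]
D2: mem[0x1a..0x1b] <- [8e 56]
D3: mem[0x1d..0x1e] <- [8e 56]
query mem[0x1c]=0x56, mem[0x1e]=0x56, mem[0x1d]=0x8e, mem[0x11]=0x8a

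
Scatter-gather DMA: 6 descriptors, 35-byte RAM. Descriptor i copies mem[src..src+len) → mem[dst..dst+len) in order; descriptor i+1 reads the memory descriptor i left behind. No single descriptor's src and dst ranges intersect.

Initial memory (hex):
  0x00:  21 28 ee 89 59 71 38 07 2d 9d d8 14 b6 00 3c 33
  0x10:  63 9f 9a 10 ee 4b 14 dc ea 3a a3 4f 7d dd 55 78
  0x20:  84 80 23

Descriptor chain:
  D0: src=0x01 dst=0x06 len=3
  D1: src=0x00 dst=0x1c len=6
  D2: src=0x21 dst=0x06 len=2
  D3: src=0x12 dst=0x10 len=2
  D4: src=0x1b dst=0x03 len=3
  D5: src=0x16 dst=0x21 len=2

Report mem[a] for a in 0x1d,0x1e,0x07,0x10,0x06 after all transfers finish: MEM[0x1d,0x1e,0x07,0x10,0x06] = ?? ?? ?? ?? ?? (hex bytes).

[0] 0x01->0x06 len=3 : 28 ee 89
[1] 0x00->0x1c len=6 : 21 28 ee 89 59 71
[2] 0x21->0x06 len=2 : 71 23
[3] 0x12->0x10 len=2 : 9a 10
[4] 0x1b->0x03 len=3 : 4f 21 28
[5] 0x16->0x21 len=2 : 14 dc
query mem[0x1d]=0x28, mem[0x1e]=0xee, mem[0x07]=0x23, mem[0x10]=0x9a, mem[0x06]=0x71

MEM[0x1d,0x1e,0x07,0x10,0x06] = 28 ee 23 9a 71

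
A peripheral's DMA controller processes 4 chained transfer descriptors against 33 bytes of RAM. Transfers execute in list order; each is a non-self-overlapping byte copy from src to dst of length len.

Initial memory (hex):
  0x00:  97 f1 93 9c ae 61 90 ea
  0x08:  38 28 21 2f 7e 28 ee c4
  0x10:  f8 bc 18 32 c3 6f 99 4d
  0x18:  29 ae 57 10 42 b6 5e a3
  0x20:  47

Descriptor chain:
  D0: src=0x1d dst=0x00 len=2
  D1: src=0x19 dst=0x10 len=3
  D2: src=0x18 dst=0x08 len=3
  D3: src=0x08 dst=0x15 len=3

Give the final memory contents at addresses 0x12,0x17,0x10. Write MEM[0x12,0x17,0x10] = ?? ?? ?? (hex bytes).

D0: mem[0x00..0x01] <- [b6 5e]
D1: mem[0x10..0x12] <- [ae 57 10]
D2: mem[0x08..0x0a] <- [29 ae 57]
D3: mem[0x15..0x17] <- [29 ae 57]
query mem[0x12]=0x10, mem[0x17]=0x57, mem[0x10]=0xae

MEM[0x12,0x17,0x10] = 10 57 ae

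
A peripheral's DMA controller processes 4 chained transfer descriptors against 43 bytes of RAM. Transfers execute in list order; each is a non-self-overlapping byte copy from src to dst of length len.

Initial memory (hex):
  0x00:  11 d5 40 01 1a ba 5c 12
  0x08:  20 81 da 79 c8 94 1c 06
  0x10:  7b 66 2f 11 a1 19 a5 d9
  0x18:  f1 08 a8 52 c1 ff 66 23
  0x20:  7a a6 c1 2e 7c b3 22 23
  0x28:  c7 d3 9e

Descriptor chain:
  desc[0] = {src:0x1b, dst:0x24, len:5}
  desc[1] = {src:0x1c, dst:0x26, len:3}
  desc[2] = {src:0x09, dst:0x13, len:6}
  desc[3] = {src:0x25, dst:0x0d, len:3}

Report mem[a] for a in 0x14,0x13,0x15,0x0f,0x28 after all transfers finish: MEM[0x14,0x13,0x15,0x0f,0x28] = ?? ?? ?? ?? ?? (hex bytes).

MEM[0x14,0x13,0x15,0x0f,0x28] = da 81 79 ff 66

  after D0: wrote 5B at 0x24 = 52c1ff6623
  after D1: wrote 3B at 0x26 = c1ff66
  after D2: wrote 6B at 0x13 = 81da79c8941c
  after D3: wrote 3B at 0x0d = c1c1ff
query mem[0x14]=0xda, mem[0x13]=0x81, mem[0x15]=0x79, mem[0x0f]=0xff, mem[0x28]=0x66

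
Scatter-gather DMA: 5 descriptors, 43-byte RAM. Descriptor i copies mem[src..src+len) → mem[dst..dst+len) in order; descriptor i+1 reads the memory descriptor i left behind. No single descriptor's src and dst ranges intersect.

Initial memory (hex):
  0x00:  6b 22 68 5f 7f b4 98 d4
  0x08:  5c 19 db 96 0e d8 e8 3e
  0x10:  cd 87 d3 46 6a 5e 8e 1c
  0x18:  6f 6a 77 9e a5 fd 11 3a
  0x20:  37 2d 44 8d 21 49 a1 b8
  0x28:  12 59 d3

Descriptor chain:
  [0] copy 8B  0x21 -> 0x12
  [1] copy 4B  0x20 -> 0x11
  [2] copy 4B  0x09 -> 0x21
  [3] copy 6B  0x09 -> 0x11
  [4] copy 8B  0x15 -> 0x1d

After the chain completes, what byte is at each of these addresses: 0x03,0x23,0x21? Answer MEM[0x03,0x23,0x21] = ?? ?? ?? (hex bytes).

MEM[0x03,0x23,0x21] = 5f 9e 12

[0] 0x21->0x12 len=8 : 2d 44 8d 21 49 a1 b8 12
[1] 0x20->0x11 len=4 : 37 2d 44 8d
[2] 0x09->0x21 len=4 : 19 db 96 0e
[3] 0x09->0x11 len=6 : 19 db 96 0e d8 e8
[4] 0x15->0x1d len=8 : d8 e8 a1 b8 12 77 9e a5
query mem[0x03]=0x5f, mem[0x23]=0x9e, mem[0x21]=0x12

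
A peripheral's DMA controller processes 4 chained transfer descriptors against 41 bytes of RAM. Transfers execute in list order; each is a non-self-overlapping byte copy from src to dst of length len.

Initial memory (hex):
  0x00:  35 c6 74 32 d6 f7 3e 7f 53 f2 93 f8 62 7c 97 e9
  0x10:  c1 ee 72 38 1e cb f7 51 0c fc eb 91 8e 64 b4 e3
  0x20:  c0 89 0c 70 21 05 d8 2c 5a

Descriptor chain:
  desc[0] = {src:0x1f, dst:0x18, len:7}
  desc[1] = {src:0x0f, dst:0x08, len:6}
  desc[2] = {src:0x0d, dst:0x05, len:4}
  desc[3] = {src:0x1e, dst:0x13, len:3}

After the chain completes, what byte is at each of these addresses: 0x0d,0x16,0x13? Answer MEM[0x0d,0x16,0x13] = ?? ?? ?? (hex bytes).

MEM[0x0d,0x16,0x13] = 1e f7 05

  after D0: wrote 7B at 0x18 = e3c0890c702105
  after D1: wrote 6B at 0x08 = e9c1ee72381e
  after D2: wrote 4B at 0x05 = 1e97e9c1
  after D3: wrote 3B at 0x13 = 05e3c0
query mem[0x0d]=0x1e, mem[0x16]=0xf7, mem[0x13]=0x05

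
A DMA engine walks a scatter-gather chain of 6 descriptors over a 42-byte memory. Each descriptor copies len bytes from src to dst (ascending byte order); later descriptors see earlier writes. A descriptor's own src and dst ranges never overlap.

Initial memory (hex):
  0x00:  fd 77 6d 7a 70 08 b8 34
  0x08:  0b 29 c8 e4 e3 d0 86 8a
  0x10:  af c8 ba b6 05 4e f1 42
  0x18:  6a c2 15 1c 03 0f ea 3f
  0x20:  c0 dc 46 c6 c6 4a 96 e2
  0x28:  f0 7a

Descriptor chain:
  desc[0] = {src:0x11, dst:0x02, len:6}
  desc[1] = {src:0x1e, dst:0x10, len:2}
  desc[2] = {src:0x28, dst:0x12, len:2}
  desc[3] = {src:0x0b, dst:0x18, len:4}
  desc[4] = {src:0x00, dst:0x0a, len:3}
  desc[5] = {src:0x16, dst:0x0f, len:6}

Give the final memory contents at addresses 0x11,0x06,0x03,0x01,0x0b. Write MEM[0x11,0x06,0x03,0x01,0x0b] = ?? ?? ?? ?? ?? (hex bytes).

[0] 0x11->0x02 len=6 : c8 ba b6 05 4e f1
[1] 0x1e->0x10 len=2 : ea 3f
[2] 0x28->0x12 len=2 : f0 7a
[3] 0x0b->0x18 len=4 : e4 e3 d0 86
[4] 0x00->0x0a len=3 : fd 77 c8
[5] 0x16->0x0f len=6 : f1 42 e4 e3 d0 86
query mem[0x11]=0xe4, mem[0x06]=0x4e, mem[0x03]=0xba, mem[0x01]=0x77, mem[0x0b]=0x77

MEM[0x11,0x06,0x03,0x01,0x0b] = e4 4e ba 77 77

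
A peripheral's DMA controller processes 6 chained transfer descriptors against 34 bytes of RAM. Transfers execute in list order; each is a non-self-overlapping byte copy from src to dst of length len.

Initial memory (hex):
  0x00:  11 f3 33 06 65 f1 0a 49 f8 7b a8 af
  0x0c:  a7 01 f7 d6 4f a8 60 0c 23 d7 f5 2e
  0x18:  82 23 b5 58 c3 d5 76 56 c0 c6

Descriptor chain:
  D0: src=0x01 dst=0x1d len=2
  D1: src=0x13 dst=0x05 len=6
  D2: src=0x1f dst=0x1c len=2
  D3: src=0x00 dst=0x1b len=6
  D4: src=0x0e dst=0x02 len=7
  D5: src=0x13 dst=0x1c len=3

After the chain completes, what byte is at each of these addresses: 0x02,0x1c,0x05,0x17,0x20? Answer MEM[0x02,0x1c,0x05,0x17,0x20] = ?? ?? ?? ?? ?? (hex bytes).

D0: mem[0x1d..0x1e] <- [f3 33]
D1: mem[0x05..0x0a] <- [0c 23 d7 f5 2e 82]
D2: mem[0x1c..0x1d] <- [56 c0]
D3: mem[0x1b..0x20] <- [11 f3 33 06 65 0c]
D4: mem[0x02..0x08] <- [f7 d6 4f a8 60 0c 23]
D5: mem[0x1c..0x1e] <- [0c 23 d7]
query mem[0x02]=0xf7, mem[0x1c]=0x0c, mem[0x05]=0xa8, mem[0x17]=0x2e, mem[0x20]=0x0c

MEM[0x02,0x1c,0x05,0x17,0x20] = f7 0c a8 2e 0c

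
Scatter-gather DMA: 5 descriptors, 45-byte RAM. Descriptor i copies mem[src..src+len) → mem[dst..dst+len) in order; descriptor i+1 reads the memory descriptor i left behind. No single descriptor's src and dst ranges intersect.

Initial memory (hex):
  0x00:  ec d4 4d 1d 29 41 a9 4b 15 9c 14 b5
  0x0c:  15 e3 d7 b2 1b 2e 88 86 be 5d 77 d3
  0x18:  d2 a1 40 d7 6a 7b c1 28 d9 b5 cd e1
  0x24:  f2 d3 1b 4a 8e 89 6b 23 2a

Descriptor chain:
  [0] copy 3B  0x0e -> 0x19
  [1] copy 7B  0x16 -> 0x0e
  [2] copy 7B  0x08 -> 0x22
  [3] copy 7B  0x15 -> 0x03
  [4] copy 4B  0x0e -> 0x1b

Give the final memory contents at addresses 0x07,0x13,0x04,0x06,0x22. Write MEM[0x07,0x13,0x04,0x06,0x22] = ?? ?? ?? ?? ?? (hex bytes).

#0 dst[0x19+3] := {0xd7,0xb2,0x1b}
#1 dst[0x0e+7] := {0x77,0xd3,0xd2,0xd7,0xb2,0x1b,0x6a}
#2 dst[0x22+7] := {0x15,0x9c,0x14,0xb5,0x15,0xe3,0x77}
#3 dst[0x03+7] := {0x5d,0x77,0xd3,0xd2,0xd7,0xb2,0x1b}
#4 dst[0x1b+4] := {0x77,0xd3,0xd2,0xd7}
query mem[0x07]=0xd7, mem[0x13]=0x1b, mem[0x04]=0x77, mem[0x06]=0xd2, mem[0x22]=0x15

MEM[0x07,0x13,0x04,0x06,0x22] = d7 1b 77 d2 15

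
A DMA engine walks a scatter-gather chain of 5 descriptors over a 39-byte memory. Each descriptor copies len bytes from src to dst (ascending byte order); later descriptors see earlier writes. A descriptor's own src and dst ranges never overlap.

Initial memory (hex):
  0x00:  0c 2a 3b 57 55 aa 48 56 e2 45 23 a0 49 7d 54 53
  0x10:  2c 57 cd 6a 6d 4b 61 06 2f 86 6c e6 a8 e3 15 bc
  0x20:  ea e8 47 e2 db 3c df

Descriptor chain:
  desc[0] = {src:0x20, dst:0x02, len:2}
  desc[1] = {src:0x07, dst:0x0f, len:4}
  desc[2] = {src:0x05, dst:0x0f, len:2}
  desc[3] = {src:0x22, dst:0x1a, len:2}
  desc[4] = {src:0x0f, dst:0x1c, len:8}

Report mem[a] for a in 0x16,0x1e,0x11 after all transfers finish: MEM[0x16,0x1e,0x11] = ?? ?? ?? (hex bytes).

[0] 0x20->0x02 len=2 : ea e8
[1] 0x07->0x0f len=4 : 56 e2 45 23
[2] 0x05->0x0f len=2 : aa 48
[3] 0x22->0x1a len=2 : 47 e2
[4] 0x0f->0x1c len=8 : aa 48 45 23 6a 6d 4b 61
query mem[0x16]=0x61, mem[0x1e]=0x45, mem[0x11]=0x45

MEM[0x16,0x1e,0x11] = 61 45 45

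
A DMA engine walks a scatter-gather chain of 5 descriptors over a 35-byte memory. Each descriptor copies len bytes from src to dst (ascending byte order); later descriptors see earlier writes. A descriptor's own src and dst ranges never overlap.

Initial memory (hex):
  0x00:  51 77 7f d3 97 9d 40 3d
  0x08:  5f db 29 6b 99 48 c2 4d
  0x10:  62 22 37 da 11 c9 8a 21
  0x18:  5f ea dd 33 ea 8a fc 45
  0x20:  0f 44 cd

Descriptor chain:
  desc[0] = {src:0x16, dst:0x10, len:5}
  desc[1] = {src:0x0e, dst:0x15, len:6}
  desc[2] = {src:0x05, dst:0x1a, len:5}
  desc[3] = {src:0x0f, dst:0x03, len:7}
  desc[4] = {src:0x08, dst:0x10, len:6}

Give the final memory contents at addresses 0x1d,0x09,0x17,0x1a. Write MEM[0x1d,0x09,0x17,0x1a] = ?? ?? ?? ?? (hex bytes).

MEM[0x1d,0x09,0x17,0x1a] = 5f c2 8a 9d

  after D0: wrote 5B at 0x10 = 8a215feadd
  after D1: wrote 6B at 0x15 = c24d8a215fea
  after D2: wrote 5B at 0x1a = 9d403d5fdb
  after D3: wrote 7B at 0x03 = 4d8a215feaddc2
  after D4: wrote 6B at 0x10 = ddc2296b9948
query mem[0x1d]=0x5f, mem[0x09]=0xc2, mem[0x17]=0x8a, mem[0x1a]=0x9d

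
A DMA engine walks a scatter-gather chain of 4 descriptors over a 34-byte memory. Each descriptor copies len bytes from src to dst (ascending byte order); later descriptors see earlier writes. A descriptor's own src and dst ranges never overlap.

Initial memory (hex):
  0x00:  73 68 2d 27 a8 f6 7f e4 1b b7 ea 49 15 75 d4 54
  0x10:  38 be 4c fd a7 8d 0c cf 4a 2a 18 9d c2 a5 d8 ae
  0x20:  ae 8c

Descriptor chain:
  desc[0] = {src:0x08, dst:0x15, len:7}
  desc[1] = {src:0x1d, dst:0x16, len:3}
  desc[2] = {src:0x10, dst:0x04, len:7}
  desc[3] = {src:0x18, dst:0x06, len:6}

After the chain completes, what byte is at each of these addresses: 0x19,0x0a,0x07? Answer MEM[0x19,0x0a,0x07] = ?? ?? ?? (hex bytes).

MEM[0x19,0x0a,0x07] = 15 c2 15

  after D0: wrote 7B at 0x15 = 1bb7ea491575d4
  after D1: wrote 3B at 0x16 = a5d8ae
  after D2: wrote 7B at 0x04 = 38be4cfda71ba5
  after D3: wrote 6B at 0x06 = ae1575d4c2a5
query mem[0x19]=0x15, mem[0x0a]=0xc2, mem[0x07]=0x15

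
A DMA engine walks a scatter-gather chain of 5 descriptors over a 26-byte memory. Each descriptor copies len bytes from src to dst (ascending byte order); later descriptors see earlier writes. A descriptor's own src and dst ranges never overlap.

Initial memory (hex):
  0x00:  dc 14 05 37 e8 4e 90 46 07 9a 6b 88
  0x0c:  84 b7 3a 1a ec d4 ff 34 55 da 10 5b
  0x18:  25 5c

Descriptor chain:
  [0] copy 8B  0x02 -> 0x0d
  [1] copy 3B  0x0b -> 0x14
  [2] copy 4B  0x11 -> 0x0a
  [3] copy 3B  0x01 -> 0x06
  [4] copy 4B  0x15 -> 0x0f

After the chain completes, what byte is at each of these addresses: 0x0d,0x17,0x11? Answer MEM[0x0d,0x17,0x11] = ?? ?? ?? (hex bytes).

  after D0: wrote 8B at 0x0d = 0537e84e9046079a
  after D1: wrote 3B at 0x14 = 888405
  after D2: wrote 4B at 0x0a = 90460788
  after D3: wrote 3B at 0x06 = 140537
  after D4: wrote 4B at 0x0f = 84055b25
query mem[0x0d]=0x88, mem[0x17]=0x5b, mem[0x11]=0x5b

MEM[0x0d,0x17,0x11] = 88 5b 5b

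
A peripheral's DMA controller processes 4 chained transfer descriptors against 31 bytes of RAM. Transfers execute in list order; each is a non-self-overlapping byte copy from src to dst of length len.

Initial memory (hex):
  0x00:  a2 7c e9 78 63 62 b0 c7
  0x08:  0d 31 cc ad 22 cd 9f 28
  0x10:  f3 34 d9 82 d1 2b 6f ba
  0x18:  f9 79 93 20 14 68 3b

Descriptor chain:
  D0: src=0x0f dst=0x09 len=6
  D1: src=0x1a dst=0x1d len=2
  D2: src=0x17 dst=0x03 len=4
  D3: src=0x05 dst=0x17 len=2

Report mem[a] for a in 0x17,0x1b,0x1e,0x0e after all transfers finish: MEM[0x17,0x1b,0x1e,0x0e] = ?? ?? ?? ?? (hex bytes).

MEM[0x17,0x1b,0x1e,0x0e] = 79 20 20 d1

  after D0: wrote 6B at 0x09 = 28f334d982d1
  after D1: wrote 2B at 0x1d = 9320
  after D2: wrote 4B at 0x03 = baf97993
  after D3: wrote 2B at 0x17 = 7993
query mem[0x17]=0x79, mem[0x1b]=0x20, mem[0x1e]=0x20, mem[0x0e]=0xd1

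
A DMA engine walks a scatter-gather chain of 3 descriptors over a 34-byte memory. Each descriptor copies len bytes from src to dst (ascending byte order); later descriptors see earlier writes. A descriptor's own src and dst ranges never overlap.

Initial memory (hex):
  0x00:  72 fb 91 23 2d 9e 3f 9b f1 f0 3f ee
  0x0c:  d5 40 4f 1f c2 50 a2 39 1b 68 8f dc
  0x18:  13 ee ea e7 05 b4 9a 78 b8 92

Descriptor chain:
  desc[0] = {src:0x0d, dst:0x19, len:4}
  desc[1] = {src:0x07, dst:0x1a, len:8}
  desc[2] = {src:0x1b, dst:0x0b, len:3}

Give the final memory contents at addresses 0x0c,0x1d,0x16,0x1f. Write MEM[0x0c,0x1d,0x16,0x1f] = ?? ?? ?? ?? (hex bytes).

MEM[0x0c,0x1d,0x16,0x1f] = f0 3f 8f d5

[0] 0x0d->0x19 len=4 : 40 4f 1f c2
[1] 0x07->0x1a len=8 : 9b f1 f0 3f ee d5 40 4f
[2] 0x1b->0x0b len=3 : f1 f0 3f
query mem[0x0c]=0xf0, mem[0x1d]=0x3f, mem[0x16]=0x8f, mem[0x1f]=0xd5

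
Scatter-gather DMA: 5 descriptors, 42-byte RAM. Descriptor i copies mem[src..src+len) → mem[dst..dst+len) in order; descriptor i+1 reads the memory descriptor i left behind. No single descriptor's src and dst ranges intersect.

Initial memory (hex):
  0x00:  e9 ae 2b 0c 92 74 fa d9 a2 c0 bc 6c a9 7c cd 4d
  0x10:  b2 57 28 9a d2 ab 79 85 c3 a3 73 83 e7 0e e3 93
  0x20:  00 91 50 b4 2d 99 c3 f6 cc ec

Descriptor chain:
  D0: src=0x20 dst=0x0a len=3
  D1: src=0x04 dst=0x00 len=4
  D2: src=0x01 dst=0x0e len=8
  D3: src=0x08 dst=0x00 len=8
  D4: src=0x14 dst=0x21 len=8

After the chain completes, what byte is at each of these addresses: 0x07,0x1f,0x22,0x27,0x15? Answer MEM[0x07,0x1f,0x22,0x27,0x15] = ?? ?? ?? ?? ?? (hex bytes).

MEM[0x07,0x1f,0x22,0x27,0x15] = fa 93 a2 73 a2

  after D0: wrote 3B at 0x0a = 009150
  after D1: wrote 4B at 0x00 = 9274fad9
  after D2: wrote 8B at 0x0e = 74fad99274fad9a2
  after D3: wrote 8B at 0x00 = a2c00091507c74fa
  after D4: wrote 8B at 0x21 = d9a27985c3a37383
query mem[0x07]=0xfa, mem[0x1f]=0x93, mem[0x22]=0xa2, mem[0x27]=0x73, mem[0x15]=0xa2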